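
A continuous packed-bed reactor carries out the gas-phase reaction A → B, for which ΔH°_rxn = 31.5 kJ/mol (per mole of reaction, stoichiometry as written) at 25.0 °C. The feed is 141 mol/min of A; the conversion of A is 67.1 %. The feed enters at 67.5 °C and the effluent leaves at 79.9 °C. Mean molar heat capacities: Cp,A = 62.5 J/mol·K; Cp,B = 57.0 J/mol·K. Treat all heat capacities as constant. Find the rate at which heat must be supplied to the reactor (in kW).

Q_in = 51.0 kW

Extent of reaction ξ = 0.671 × 141 = 94.611 mol/min
Reaction term: ξ·ΔH°_rxn = 94.611 × 31.5 = 2980.2 kJ/min
Sensible, feed 67.5→25 °C: -374.53 kJ/min
Outlet flows (mol/min): A 46.389, B 94.611
Sensible, products 25→79.9 °C: 455.24 kJ/min
Q = ΔH = 3061 kJ/min = 51.016 kW
Heat supplied = 51.016 kW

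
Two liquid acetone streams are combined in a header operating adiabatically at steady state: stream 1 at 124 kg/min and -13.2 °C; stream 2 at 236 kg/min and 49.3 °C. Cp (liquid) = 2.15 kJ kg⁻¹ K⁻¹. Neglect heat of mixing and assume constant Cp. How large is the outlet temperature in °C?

No heat crosses the boundary, so H_out = H_in.
Σ ṁᵢCp,ᵢTᵢ = 124×2.15×-13.2 + 236×2.15×49.3 = 21496
Σ ṁᵢCp,ᵢ = 124×2.15 + 236×2.15 = 774
T_out = 21496 / 774 = 27.772 °C

T_out = 27.8 °C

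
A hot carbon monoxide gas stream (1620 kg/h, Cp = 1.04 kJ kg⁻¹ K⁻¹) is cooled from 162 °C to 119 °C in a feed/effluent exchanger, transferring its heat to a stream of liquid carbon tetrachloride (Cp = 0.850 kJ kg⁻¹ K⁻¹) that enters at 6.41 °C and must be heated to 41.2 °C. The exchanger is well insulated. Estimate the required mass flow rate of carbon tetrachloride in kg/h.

Heat released by hot stream: Q = 1620 × 1.04 × (162 − 119) = 72446 kJ/h
Energy balance on cold side (adiabatic exchanger): Q = ṁ_c·Cp_c·(T_c,out − T_c,in)
ṁ_c = 72446 / [0.850 × (41.2 − 6.41)] = 2449.9 kg/h

ṁ_c = 2450 kg/h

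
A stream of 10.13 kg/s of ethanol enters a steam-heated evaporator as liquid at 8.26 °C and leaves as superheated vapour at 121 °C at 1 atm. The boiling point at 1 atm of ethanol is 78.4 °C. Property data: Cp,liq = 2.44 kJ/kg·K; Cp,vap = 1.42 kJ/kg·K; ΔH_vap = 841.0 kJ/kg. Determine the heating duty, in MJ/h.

liquid 8.26→78.4 °C: 171.14 kJ/kg
vaporisation at 78.4 °C: 841 kJ/kg
vapour 78.4→121 °C: 60.492 kJ/kg
Δh = 171.14 + 841 + 60.492 = 1072.6 kJ/kg
Q = ṁ·Δh = 10.13 kg/s × 1072.6 kJ/kg = 10866 kJ/s
|Q| = 10866 kW = 39117 MJ/h

Q = 39100 MJ/h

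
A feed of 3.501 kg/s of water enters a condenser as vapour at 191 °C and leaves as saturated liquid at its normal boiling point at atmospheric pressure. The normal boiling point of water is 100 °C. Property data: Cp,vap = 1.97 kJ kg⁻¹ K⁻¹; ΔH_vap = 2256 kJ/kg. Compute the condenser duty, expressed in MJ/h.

vapour 191→100 °C: -179.27 kJ/kg
condensation at 100 °C: -2256 kJ/kg
Δh = -179.27 + -2256 = -2435.3 kJ/kg
Q = ṁ·Δh = 3.501 kg/s × -2435.3 kJ/kg = -8525.9 kJ/s
|Q| = 8525.9 kW = 30693 MJ/h

Q_c = 30700 MJ/h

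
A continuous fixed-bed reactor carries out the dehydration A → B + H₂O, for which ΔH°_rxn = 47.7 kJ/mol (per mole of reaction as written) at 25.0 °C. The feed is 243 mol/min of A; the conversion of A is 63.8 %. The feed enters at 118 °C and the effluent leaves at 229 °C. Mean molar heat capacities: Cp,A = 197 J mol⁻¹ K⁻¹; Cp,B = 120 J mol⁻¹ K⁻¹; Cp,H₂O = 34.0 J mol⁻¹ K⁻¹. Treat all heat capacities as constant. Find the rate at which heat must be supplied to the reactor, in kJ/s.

Extent of reaction ξ = 0.638 × 243 = 155.03 mol/min
Reaction term: ξ·ΔH°_rxn = 155.03 × 47.7 = 7395.1 kJ/min
Sensible, feed 118→25 °C: -4452 kJ/min
Outlet flows (mol/min): A 87.966, B 155.03, H₂O 155.03
Sensible, products 25→229 °C: 8405.7 kJ/min
Q = ΔH = 11349 kJ/min = 189.15 kW
Heat supplied = 189.15 kJ/s

Q_in = 189 kJ/s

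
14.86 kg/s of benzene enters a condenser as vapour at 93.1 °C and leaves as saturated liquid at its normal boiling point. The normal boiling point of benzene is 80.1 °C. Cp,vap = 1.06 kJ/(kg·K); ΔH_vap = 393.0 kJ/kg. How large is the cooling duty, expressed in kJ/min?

Q_c = 363000 kJ/min

vapour 93.1→80.1 °C: -13.78 kJ/kg
condensation at 80.1 °C: -393 kJ/kg
Δh = -13.78 + -393 = -406.78 kJ/kg
Q = ṁ·Δh = 14.86 kg/s × -406.78 kJ/kg = -6044.8 kJ/s
|Q| = 6044.8 kW = 362690 kJ/min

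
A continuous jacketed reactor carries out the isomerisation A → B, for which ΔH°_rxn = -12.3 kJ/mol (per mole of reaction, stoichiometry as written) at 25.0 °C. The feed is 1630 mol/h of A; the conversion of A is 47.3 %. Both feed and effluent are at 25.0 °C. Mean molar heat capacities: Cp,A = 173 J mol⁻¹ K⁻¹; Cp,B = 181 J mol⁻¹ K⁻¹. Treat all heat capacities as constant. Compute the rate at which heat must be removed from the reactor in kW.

Q_out = 2.63 kW

Extent of reaction ξ = 0.473 × 1630 = 770.99 mol/h
Reaction term: ξ·ΔH°_rxn = 770.99 × -12.3 = -9483.2 kJ/h
Q = ΔH = -9483.2 kJ/h = -2.6342 kW
Heat removed = 2.6342 kW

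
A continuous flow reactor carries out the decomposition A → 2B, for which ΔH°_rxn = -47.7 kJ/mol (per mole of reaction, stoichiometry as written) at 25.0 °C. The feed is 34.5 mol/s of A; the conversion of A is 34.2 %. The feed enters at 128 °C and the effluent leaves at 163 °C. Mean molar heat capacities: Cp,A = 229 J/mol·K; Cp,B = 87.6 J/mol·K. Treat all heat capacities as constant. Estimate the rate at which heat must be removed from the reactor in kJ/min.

Extent of reaction ξ = 0.342 × 34.5 = 11.799 mol/s
Reaction term: ξ·ΔH°_rxn = 11.799 × -47.7 = -562.81 kJ/s
Sensible, feed 128→25 °C: -813.75 kJ/s
Outlet flows (mol/s): A 22.701, B 23.598
Sensible, products 25→163 °C: 1002.7 kJ/s
Q = ΔH = -373.9 kJ/s = -373.9 kW
Heat removed = 22434 kJ/min

Q_out = 22400 kJ/min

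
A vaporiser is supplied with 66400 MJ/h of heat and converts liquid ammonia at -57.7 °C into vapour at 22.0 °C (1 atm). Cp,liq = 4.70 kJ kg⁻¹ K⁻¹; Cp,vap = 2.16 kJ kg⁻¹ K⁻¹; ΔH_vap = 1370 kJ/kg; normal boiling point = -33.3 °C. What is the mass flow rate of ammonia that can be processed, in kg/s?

Δh = 4.70×(-33.3−-57.7) + 1370 + 2.16×(22.0−-33.3) = 1604.1 kJ/kg
Q = 66400 MJ/h = 18444 kJ/s = 18444 kJ/s
ṁ = Q/Δh = 18444 / 1604.1 = 11.498 kg/s

ṁ = 11.5 kg/s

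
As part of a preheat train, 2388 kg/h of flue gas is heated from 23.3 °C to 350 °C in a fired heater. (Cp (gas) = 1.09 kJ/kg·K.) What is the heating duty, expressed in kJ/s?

Q = ṁ·Cp·ΔT = 2388 × 1.09 × (350 − 23.3) = 850370 kJ/h
Converting: 850370 / 3600 s = 236.21 kW

Q = 236 kJ/s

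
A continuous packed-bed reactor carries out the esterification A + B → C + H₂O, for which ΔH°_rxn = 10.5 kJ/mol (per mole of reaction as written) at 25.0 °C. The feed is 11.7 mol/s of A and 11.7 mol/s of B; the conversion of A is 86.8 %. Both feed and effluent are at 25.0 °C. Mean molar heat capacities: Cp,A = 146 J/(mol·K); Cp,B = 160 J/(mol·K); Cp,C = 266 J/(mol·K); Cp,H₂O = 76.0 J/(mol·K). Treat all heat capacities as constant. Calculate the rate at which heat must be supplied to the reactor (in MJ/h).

Extent of reaction ξ = 0.868 × 11.7 = 10.156 mol/s
Reaction term: ξ·ΔH°_rxn = 10.156 × 10.5 = 106.63 kJ/s
Q = ΔH = 106.63 kJ/s = 106.63 kW
Heat supplied = 383.88 MJ/h

Q_in = 384 MJ/h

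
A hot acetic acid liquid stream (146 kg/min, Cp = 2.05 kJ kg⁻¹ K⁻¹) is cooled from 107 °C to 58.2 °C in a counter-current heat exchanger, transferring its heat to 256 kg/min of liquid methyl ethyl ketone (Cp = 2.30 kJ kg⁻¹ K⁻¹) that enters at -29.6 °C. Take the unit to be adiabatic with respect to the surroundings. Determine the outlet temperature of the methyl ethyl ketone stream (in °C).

Heat released by hot stream: Q = 146 × 2.05 × (107 − 58.2) = 14606 kJ/min
Energy balance on cold side (adiabatic exchanger): Q = ṁ_c·Cp_c·(T_c,out − T_c,in)
T_c,out = -29.6 + 14606/(256 × 2.30) = -4.7939 °C

T_c,out = -4.79 °C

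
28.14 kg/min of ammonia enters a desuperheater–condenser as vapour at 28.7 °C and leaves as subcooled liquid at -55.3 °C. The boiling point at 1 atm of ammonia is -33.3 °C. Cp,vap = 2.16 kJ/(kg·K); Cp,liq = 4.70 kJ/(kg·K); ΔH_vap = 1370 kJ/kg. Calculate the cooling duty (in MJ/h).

vapour 28.7→-33.3 °C: -133.92 kJ/kg
condensation at -33.3 °C: -1370 kJ/kg
liquid -33.3→-55.3 °C: -103.4 kJ/kg
Δh = -133.92 + -1370 + -103.4 = -1607.3 kJ/kg
Q = ṁ·Δh = 28.14 kg/min × -1607.3 kJ/kg = -45230 kJ/min
|Q| = 753.83 kW = 2713.8 MJ/h

Q_c = 2710 MJ/h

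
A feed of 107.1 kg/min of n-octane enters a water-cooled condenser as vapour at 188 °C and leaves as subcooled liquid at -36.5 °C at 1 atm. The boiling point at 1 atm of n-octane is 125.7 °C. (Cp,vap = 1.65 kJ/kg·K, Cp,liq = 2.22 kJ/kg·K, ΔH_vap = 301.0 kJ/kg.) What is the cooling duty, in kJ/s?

vapour 188→125.7 °C: -102.79 kJ/kg
condensation at 125.7 °C: -301 kJ/kg
liquid 125.7→-36.5 °C: -360.08 kJ/kg
Δh = -102.79 + -301 + -360.08 = -763.88 kJ/kg
Q = ṁ·Δh = 107.1 kg/min × -763.88 kJ/kg = -81811 kJ/min
|Q| = 1363.5 kW

Q_c = 1360 kJ/s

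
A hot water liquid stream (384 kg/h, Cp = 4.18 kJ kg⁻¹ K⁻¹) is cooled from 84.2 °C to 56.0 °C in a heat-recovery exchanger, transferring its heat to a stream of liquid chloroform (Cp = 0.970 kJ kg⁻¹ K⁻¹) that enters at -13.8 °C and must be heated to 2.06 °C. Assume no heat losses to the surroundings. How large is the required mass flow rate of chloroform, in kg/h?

Heat released by hot stream: Q = 384 × 4.18 × (84.2 − 56.0) = 45264 kJ/h
Energy balance on cold side (adiabatic exchanger): Q = ṁ_c·Cp_c·(T_c,out − T_c,in)
ṁ_c = 45264 / [0.970 × (2.06 − -13.8)] = 2942.3 kg/h

ṁ_c = 2940 kg/h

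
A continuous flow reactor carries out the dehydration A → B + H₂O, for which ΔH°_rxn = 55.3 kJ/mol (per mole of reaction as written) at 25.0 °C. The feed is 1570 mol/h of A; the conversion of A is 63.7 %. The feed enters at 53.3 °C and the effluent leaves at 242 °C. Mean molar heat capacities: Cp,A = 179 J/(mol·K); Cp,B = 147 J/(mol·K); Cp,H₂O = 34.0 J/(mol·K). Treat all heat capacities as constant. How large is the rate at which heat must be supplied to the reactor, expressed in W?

Extent of reaction ξ = 0.637 × 1570 = 1000.1 mol/h
Reaction term: ξ·ΔH°_rxn = 1000.1 × 55.3 = 55305 kJ/h
Sensible, feed 53.3→25 °C: -7953.1 kJ/h
Outlet flows (mol/h): A 569.91, B 1000.1, H₂O 1000.1
Sensible, products 25→242 °C: 61418 kJ/h
Q = ΔH = 108770 kJ/h = 30.214 kW
Heat supplied = 30214 W

Q_in = 30200 W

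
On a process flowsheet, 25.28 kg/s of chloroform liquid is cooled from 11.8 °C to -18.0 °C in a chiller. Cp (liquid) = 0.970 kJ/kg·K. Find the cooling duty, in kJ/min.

Q_c = 43800 kJ/min

Q = ṁ·Cp·ΔT = 25.28 × 0.970 × (-18.0 − 11.8) = -730.74 kJ/s
Cooling duty = 43845 kJ/min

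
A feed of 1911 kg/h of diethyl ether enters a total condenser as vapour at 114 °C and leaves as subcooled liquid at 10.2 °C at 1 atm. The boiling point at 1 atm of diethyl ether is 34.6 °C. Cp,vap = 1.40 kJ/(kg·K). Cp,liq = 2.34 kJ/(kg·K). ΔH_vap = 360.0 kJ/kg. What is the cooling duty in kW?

Q_c = 280 kW

vapour 114→34.6 °C: -111.16 kJ/kg
condensation at 34.6 °C: -360 kJ/kg
liquid 34.6→10.2 °C: -57.096 kJ/kg
Δh = -111.16 + -360 + -57.096 = -528.26 kJ/kg
Q = ṁ·Δh = 1911 kg/h × -528.26 kJ/kg = -1.0095e+06 kJ/h
|Q| = 280.42 kW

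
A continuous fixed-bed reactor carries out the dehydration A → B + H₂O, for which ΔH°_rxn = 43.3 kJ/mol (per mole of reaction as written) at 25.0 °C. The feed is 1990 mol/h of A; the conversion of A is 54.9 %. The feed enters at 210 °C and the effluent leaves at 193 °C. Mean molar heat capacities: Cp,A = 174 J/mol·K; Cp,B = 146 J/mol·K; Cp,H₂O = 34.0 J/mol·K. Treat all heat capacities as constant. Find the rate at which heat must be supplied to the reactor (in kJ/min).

Q_in = 709 kJ/min

Extent of reaction ξ = 0.549 × 1990 = 1092.5 mol/h
Reaction term: ξ·ΔH°_rxn = 1092.5 × 43.3 = 47306 kJ/h
Sensible, feed 210→25 °C: -64058 kJ/h
Outlet flows (mol/h): A 897.49, B 1092.5, H₂O 1092.5
Sensible, products 25→193 °C: 59273 kJ/h
Q = ΔH = 42521 kJ/h = 11.811 kW
Heat supplied = 708.68 kJ/min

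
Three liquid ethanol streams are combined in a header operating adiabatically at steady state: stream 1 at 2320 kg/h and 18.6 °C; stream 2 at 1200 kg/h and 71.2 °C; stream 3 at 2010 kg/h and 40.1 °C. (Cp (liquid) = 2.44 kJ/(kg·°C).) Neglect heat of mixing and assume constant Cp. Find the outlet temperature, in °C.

T_out = 37.8 °C

No heat crosses the boundary, so H_out = H_in.
Σ ṁᵢCp,ᵢTᵢ = 2320×2.44×18.6 + 1200×2.44×71.2 + 2010×2.44×40.1 = 510430
Σ ṁᵢCp,ᵢ = 2320×2.44 + 1200×2.44 + 2010×2.44 = 13493
T_out = 510430 / 13493 = 37.829 °C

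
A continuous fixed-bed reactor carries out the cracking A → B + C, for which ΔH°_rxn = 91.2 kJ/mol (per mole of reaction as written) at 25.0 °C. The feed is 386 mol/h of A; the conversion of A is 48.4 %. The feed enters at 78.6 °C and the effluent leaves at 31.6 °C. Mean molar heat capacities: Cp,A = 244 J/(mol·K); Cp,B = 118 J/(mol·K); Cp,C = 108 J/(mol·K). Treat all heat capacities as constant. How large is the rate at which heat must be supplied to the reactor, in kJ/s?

Extent of reaction ξ = 0.484 × 386 = 186.82 mol/h
Reaction term: ξ·ΔH°_rxn = 186.82 × 91.2 = 17038 kJ/h
Sensible, feed 78.6→25 °C: -5048.3 kJ/h
Outlet flows (mol/h): A 199.18, B 186.82, C 186.82
Sensible, products 25→31.6 °C: 599.42 kJ/h
Q = ΔH = 12590 kJ/h = 3.4971 kW
Heat supplied = 3.4971 kJ/s

Q_in = 3.50 kJ/s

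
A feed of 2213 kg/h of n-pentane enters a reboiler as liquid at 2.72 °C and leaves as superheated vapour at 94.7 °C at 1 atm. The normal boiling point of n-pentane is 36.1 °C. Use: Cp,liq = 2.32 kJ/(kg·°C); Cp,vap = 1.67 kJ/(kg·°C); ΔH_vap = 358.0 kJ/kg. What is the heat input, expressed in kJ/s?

Q = 328 kJ/s

liquid 2.72→36.1 °C: 77.442 kJ/kg
vaporisation at 36.1 °C: 358 kJ/kg
vapour 36.1→94.7 °C: 97.862 kJ/kg
Δh = 77.442 + 358 + 97.862 = 533.3 kJ/kg
Q = ṁ·Δh = 2213 kg/h × 533.3 kJ/kg = 1.1802e+06 kJ/h
|Q| = 327.83 kW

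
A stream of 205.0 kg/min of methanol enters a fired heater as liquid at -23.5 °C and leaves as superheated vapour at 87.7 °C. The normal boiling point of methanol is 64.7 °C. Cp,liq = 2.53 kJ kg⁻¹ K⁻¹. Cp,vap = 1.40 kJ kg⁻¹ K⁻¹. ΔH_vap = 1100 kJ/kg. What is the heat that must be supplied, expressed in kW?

Q = 4630 kW

liquid -23.5→64.7 °C: 223.15 kJ/kg
vaporisation at 64.7 °C: 1100 kJ/kg
vapour 64.7→87.7 °C: 32.2 kJ/kg
Δh = 223.15 + 1100 + 32.2 = 1355.3 kJ/kg
Q = ṁ·Δh = 205.0 kg/min × 1355.3 kJ/kg = 277850 kJ/min
|Q| = 4630.8 kW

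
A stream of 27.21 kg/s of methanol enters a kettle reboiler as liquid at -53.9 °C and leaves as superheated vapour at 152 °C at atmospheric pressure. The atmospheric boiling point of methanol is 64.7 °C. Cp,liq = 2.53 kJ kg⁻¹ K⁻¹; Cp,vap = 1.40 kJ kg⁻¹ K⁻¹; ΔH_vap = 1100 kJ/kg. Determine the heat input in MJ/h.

liquid -53.9→64.7 °C: 300.06 kJ/kg
vaporisation at 64.7 °C: 1100 kJ/kg
vapour 64.7→152 °C: 122.22 kJ/kg
Δh = 300.06 + 1100 + 122.22 = 1522.3 kJ/kg
Q = ṁ·Δh = 27.21 kg/s × 1522.3 kJ/kg = 41421 kJ/s
|Q| = 41421 kW = 149120 MJ/h

Q = 149000 MJ/h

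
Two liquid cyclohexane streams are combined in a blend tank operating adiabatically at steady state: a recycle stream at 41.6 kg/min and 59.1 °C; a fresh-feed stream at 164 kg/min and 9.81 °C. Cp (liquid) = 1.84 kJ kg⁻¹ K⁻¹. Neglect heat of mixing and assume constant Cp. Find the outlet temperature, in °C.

Adiabatic, steady state ⇒ Σ ṁᵢCp,ᵢ(T_out − Tᵢ) = 0
Σ ṁᵢCp,ᵢTᵢ = 41.6×1.84×59.1 + 164×1.84×9.81 = 7484
Σ ṁᵢCp,ᵢ = 41.6×1.84 + 164×1.84 = 378.3
T_out = 7484 / 378.3 = 19.783 °C

T_out = 19.8 °C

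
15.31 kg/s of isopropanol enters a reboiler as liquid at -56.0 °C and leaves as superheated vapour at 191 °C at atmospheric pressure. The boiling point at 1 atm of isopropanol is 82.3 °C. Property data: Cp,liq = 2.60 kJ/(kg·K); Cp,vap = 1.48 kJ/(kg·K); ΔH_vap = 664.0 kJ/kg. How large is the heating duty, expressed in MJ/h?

liquid -56.0→82.3 °C: 359.58 kJ/kg
vaporisation at 82.3 °C: 664 kJ/kg
vapour 82.3→191 °C: 160.88 kJ/kg
Δh = 359.58 + 664 + 160.88 = 1184.5 kJ/kg
Q = ṁ·Δh = 15.31 kg/s × 1184.5 kJ/kg = 18134 kJ/s
|Q| = 18134 kW = 65282 MJ/h

Q = 65300 MJ/h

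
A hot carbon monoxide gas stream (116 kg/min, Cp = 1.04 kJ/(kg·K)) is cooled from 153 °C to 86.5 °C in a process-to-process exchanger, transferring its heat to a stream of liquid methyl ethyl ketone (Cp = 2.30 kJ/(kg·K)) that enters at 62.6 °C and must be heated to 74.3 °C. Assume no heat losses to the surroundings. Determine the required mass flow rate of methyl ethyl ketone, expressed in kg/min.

ṁ_c = 298 kg/min

Heat released by hot stream: Q = 116 × 1.04 × (153 − 86.5) = 8022.6 kJ/min
Energy balance on cold side (adiabatic exchanger): Q = ṁ_c·Cp_c·(T_c,out − T_c,in)
ṁ_c = 8022.6 / [2.30 × (74.3 − 62.6)] = 298.13 kg/min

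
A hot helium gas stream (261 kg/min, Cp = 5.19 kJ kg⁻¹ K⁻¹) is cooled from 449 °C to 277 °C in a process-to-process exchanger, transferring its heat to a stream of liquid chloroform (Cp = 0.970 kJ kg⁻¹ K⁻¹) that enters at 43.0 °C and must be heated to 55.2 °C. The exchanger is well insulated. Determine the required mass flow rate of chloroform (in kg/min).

Heat released by hot stream: Q = 261 × 5.19 × (449 − 277) = 232990 kJ/min
Energy balance on cold side (adiabatic exchanger): Q = ṁ_c·Cp_c·(T_c,out − T_c,in)
ṁ_c = 232990 / [0.970 × (55.2 − 43.0)] = 19688 kg/min

ṁ_c = 19700 kg/min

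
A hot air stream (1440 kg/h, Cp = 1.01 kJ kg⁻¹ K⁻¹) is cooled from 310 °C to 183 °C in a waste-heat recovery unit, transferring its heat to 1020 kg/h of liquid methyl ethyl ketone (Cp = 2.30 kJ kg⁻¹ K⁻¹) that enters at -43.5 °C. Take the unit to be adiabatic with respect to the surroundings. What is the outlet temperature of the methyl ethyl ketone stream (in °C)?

T_c,out = 35.2 °C

Heat released by hot stream: Q = 1440 × 1.01 × (310 − 183) = 184710 kJ/h
Energy balance on cold side (adiabatic exchanger): Q = ṁ_c·Cp_c·(T_c,out − T_c,in)
T_c,out = -43.5 + 184710/(1020 × 2.30) = 35.234 °C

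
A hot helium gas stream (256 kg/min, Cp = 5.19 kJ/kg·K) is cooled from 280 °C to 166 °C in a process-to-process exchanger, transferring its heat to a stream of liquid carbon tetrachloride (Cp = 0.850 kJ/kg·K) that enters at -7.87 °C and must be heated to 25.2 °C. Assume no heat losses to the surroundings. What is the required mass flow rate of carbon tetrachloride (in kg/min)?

Heat released by hot stream: Q = 256 × 5.19 × (280 − 166) = 151460 kJ/min
Energy balance on cold side (adiabatic exchanger): Q = ṁ_c·Cp_c·(T_c,out − T_c,in)
ṁ_c = 151460 / [0.850 × (25.2 − -7.87)] = 5388.4 kg/min

ṁ_c = 5390 kg/min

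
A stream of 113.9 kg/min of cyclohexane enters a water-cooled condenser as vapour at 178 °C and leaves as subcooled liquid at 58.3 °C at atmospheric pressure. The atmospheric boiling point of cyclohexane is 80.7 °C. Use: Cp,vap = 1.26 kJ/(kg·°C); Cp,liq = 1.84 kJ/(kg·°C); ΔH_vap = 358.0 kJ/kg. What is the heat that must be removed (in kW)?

Q_c = 991 kW

vapour 178→80.7 °C: -122.6 kJ/kg
condensation at 80.7 °C: -358 kJ/kg
liquid 80.7→58.3 °C: -41.216 kJ/kg
Δh = -122.6 + -358 + -41.216 = -521.81 kJ/kg
Q = ṁ·Δh = 113.9 kg/min × -521.81 kJ/kg = -59435 kJ/min
|Q| = 990.58 kW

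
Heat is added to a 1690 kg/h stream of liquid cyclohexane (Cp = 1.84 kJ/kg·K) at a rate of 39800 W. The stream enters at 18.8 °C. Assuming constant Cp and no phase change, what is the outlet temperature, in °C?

Q = 39800 W = 143280 kJ/h
ΔT = Q/(ṁ·Cp) = 143280/(1690×1.84) = 46.077 K
T_out = 18.8 + 46.077 = 64.877 °C

T_out = 64.9 °C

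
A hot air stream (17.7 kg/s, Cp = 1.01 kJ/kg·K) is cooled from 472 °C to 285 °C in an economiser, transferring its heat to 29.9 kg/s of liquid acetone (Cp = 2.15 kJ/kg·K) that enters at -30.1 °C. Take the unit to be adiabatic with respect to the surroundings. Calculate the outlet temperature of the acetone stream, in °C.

T_c,out = 21.9 °C

Heat released by hot stream: Q = 17.7 × 1.01 × (472 − 285) = 3343 kJ/s
Energy balance on cold side (adiabatic exchanger): Q = ṁ_c·Cp_c·(T_c,out − T_c,in)
T_c,out = -30.1 + 3343/(29.9 × 2.15) = 21.903 °C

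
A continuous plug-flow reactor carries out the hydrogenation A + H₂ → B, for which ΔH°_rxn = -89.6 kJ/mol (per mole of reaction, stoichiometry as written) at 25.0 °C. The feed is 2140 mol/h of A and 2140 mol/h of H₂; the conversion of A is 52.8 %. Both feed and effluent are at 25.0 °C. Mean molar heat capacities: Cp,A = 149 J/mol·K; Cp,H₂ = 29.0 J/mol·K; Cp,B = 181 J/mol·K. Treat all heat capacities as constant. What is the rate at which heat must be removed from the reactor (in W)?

Q_out = 28100 W

Extent of reaction ξ = 0.528 × 2140 = 1129.9 mol/h
Reaction term: ξ·ΔH°_rxn = 1129.9 × -89.6 = -101240 kJ/h
Q = ΔH = -101240 kJ/h = -28.122 kW
Heat removed = 28122 W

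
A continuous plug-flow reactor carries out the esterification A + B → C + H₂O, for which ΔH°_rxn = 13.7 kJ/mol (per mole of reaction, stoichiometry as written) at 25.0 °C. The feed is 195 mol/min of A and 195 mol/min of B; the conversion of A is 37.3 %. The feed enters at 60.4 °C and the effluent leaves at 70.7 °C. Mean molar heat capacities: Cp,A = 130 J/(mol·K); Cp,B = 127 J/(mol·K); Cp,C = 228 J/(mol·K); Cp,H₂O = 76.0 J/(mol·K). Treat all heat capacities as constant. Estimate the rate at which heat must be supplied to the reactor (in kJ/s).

Q_in = 27.8 kJ/s

Extent of reaction ξ = 0.373 × 195 = 72.735 mol/min
Reaction term: ξ·ΔH°_rxn = 72.735 × 13.7 = 996.47 kJ/min
Sensible, feed 60.4→25 °C: -1774.1 kJ/min
Outlet flows (mol/min): A 122.27, B 122.27, C 72.735, H₂O 72.735
Sensible, products 25→70.7 °C: 2446.5 kJ/min
Q = ΔH = 1668.9 kJ/min = 27.815 kW
Heat supplied = 27.815 kJ/s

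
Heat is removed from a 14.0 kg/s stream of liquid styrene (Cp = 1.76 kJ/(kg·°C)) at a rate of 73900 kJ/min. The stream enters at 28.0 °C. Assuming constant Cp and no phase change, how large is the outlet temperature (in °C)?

T_out = -22.0 °C

Q = 73900 kJ/min = 1231.7 kJ/s
ΔT = Q/(ṁ·Cp) = 1231.7/(14.0×1.76) = 49.986 K
T_out = 28.0 − 49.986 = -21.986 °C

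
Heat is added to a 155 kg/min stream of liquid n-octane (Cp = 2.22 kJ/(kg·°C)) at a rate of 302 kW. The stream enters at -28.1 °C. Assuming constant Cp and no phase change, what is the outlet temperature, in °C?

Q = 302 kW = 18120 kJ/min
ΔT = Q/(ṁ·Cp) = 18120/(155×2.22) = 52.659 K
T_out = -28.1 + 52.659 = 24.559 °C

T_out = 24.6 °C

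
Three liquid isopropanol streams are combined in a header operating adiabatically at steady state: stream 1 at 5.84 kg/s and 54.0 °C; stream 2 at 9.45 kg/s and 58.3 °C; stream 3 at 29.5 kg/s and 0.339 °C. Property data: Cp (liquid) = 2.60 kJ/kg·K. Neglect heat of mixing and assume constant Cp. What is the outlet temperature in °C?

No heat crosses the boundary, so H_out = H_in.
T_out = Σ ṁᵢCp,ᵢTᵢ / Σ ṁᵢCp,ᵢ
      = 2278.4 / 116.45 = 19.565 °C

T_out = 19.6 °C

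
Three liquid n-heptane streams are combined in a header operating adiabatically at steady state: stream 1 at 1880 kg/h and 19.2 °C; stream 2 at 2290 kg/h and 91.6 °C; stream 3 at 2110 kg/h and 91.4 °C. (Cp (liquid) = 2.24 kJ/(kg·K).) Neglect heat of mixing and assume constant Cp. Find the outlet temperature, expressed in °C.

Adiabatic, steady state ⇒ Σ ṁᵢCp,ᵢ(T_out − Tᵢ) = 0
T_out = Σ ṁᵢCp,ᵢTᵢ / Σ ṁᵢCp,ᵢ
      = 982720 / 14067 = 69.859 °C

T_out = 69.9 °C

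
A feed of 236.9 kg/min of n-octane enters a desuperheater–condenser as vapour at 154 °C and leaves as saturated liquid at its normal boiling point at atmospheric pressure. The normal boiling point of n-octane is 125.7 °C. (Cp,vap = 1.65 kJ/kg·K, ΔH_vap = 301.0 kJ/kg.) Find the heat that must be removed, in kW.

vapour 154→125.7 °C: -46.695 kJ/kg
condensation at 125.7 °C: -301 kJ/kg
Δh = -46.695 + -301 = -347.69 kJ/kg
Q = ṁ·Δh = 236.9 kg/min × -347.69 kJ/kg = -82369 kJ/min
|Q| = 1372.8 kW

Q_c = 1370 kW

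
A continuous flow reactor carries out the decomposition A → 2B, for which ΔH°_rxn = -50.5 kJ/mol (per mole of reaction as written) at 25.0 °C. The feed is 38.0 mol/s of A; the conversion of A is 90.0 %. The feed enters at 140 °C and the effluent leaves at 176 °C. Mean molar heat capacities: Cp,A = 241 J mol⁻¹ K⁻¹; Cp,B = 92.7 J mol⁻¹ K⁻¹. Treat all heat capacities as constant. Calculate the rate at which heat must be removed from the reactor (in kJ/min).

Q_out = 101000 kJ/min

Extent of reaction ξ = 0.900 × 38.0 = 34.2 mol/s
Reaction term: ξ·ΔH°_rxn = 34.2 × -50.5 = -1727.1 kJ/s
Sensible, feed 140→25 °C: -1053.2 kJ/s
Outlet flows (mol/s): A 3.8, B 68.4
Sensible, products 25→176 °C: 1095.7 kJ/s
Q = ΔH = -1684.5 kJ/s = -1684.5 kW
Heat removed = 101070 kJ/min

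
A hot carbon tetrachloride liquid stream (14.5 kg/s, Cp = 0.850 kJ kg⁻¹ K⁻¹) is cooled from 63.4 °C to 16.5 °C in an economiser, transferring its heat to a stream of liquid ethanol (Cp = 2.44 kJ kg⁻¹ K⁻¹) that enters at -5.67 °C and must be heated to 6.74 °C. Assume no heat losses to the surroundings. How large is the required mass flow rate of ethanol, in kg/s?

ṁ_c = 19.1 kg/s

Heat released by hot stream: Q = 14.5 × 0.850 × (63.4 − 16.5) = 578.04 kJ/s
Energy balance on cold side (adiabatic exchanger): Q = ṁ_c·Cp_c·(T_c,out − T_c,in)
ṁ_c = 578.04 / [2.44 × (6.74 − -5.67)] = 19.09 kg/s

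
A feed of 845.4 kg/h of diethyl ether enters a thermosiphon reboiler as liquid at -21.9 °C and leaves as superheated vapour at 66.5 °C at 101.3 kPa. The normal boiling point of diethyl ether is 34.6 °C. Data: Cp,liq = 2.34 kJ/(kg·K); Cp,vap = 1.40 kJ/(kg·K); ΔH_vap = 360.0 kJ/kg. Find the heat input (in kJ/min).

Q = 7560 kJ/min

liquid -21.9→34.6 °C: 132.21 kJ/kg
vaporisation at 34.6 °C: 360 kJ/kg
vapour 34.6→66.5 °C: 44.66 kJ/kg
Δh = 132.21 + 360 + 44.66 = 536.87 kJ/kg
Q = ṁ·Δh = 845.4 kg/h × 536.87 kJ/kg = 453870 kJ/h
|Q| = 126.07 kW = 7564.5 kJ/min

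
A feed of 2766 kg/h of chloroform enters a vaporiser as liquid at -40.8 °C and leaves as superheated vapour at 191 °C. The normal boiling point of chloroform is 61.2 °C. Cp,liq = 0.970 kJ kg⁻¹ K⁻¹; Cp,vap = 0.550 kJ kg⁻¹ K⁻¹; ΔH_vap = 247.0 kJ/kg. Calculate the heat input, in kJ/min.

Q = 19200 kJ/min

liquid -40.8→61.2 °C: 98.94 kJ/kg
vaporisation at 61.2 °C: 247 kJ/kg
vapour 61.2→191 °C: 71.39 kJ/kg
Δh = 98.94 + 247 + 71.39 = 417.33 kJ/kg
Q = ṁ·Δh = 2766 kg/h × 417.33 kJ/kg = 1.1543e+06 kJ/h
|Q| = 320.65 kW = 19239 kJ/min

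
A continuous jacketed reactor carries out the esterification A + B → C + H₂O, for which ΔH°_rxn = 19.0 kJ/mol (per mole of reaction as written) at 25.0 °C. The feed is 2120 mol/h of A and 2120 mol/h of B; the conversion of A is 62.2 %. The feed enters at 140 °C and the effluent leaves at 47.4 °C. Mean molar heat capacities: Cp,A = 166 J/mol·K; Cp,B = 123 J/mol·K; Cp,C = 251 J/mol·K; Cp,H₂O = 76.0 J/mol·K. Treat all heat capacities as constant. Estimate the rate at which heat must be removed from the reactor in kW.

Extent of reaction ξ = 0.622 × 2120 = 1318.6 mol/h
Reaction term: ξ·ΔH°_rxn = 1318.6 × 19.0 = 25054 kJ/h
Sensible, feed 140→25 °C: -70458 kJ/h
Outlet flows (mol/h): A 801.36, B 801.36, C 1318.6, H₂O 1318.6
Sensible, products 25→47.4 °C: 14846 kJ/h
Q = ΔH = -30558 kJ/h = -8.4882 kW
Heat removed = 8.4882 kW

Q_out = 8.49 kW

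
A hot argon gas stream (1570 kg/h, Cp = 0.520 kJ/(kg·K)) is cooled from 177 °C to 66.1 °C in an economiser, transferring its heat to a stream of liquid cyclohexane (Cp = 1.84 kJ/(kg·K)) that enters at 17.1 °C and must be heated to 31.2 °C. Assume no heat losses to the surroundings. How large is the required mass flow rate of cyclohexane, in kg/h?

ṁ_c = 3490 kg/h

Heat released by hot stream: Q = 1570 × 0.520 × (177 − 66.1) = 90539 kJ/h
Energy balance on cold side (adiabatic exchanger): Q = ṁ_c·Cp_c·(T_c,out − T_c,in)
ṁ_c = 90539 / [1.84 × (31.2 − 17.1)] = 3489.8 kg/h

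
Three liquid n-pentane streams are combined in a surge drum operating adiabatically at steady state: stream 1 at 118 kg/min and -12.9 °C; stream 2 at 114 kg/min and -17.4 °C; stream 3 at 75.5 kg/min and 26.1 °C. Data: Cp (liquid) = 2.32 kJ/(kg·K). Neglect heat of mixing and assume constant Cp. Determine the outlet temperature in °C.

T_out = -4.99 °C

Energy balance with Q = 0: Σ ṁᵢCp,ᵢ(T_out − Tᵢ) = 0
Σ ṁᵢCp,ᵢTᵢ = 118×2.32×-12.9 + 114×2.32×-17.4 + 75.5×2.32×26.1 = -3561.8
Σ ṁᵢCp,ᵢ = 118×2.32 + 114×2.32 + 75.5×2.32 = 713.4
T_out = -3561.8 / 713.4 = -4.9927 °C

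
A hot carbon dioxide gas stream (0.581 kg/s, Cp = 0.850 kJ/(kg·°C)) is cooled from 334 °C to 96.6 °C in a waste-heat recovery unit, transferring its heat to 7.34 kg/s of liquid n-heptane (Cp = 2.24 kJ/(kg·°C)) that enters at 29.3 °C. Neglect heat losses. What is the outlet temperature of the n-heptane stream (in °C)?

Heat released by hot stream: Q = 0.581 × 0.850 × (334 − 96.6) = 117.24 kJ/s
Energy balance on cold side (adiabatic exchanger): Q = ṁ_c·Cp_c·(T_c,out − T_c,in)
T_c,out = 29.3 + 117.24/(7.34 × 2.24) = 36.431 °C

T_c,out = 36.4 °C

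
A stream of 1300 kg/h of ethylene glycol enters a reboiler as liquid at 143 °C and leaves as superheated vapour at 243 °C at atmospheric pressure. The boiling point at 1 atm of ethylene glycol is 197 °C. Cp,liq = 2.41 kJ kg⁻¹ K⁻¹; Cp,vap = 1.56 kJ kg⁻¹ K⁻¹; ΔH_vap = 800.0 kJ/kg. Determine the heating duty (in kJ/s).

liquid 143→197 °C: 130.14 kJ/kg
vaporisation at 197 °C: 800 kJ/kg
vapour 197→243 °C: 71.76 kJ/kg
Δh = 130.14 + 800 + 71.76 = 1001.9 kJ/kg
Q = ṁ·Δh = 1300 kg/h × 1001.9 kJ/kg = 1.3025e+06 kJ/h
|Q| = 361.8 kW

Q = 362 kJ/s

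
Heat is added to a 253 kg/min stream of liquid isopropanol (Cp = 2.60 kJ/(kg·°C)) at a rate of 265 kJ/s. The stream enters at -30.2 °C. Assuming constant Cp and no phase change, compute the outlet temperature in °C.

Q = 265 kJ/s = 15900 kJ/min
ΔT = Q/(ṁ·Cp) = 15900/(253×2.60) = 24.171 K
T_out = -30.2 + 24.171 = -6.0285 °C

T_out = -6.03 °C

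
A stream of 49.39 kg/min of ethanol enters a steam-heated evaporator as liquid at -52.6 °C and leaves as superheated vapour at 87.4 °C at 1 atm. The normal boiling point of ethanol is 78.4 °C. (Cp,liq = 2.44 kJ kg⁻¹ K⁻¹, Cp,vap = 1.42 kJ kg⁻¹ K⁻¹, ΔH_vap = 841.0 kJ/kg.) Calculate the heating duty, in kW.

Q = 966 kW

liquid -52.6→78.4 °C: 319.64 kJ/kg
vaporisation at 78.4 °C: 841 kJ/kg
vapour 78.4→87.4 °C: 12.78 kJ/kg
Δh = 319.64 + 841 + 12.78 = 1173.4 kJ/kg
Q = ṁ·Δh = 49.39 kg/min × 1173.4 kJ/kg = 57955 kJ/min
|Q| = 965.92 kW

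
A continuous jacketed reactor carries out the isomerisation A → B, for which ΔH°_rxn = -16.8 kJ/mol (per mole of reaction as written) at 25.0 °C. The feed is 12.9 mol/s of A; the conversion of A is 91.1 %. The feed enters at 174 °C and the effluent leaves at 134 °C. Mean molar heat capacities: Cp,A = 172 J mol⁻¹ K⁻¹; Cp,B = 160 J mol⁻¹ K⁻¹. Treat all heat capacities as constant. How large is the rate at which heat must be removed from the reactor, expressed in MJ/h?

Extent of reaction ξ = 0.911 × 12.9 = 11.752 mol/s
Reaction term: ξ·ΔH°_rxn = 11.752 × -16.8 = -197.43 kJ/s
Sensible, feed 174→25 °C: -330.6 kJ/s
Outlet flows (mol/s): A 1.1481, B 11.752
Sensible, products 25→134 °C: 226.48 kJ/s
Q = ΔH = -301.56 kJ/s = -301.56 kW
Heat removed = 1085.6 MJ/h

Q_out = 1090 MJ/h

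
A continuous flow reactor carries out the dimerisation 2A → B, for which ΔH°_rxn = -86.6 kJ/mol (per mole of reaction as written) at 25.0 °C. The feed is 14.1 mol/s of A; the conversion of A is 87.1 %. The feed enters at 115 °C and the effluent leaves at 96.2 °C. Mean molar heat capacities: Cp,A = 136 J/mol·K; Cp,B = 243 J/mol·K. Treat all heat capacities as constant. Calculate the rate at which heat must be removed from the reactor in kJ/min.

Extent of reaction ξ = 0.871 × 14.1 / 2 = 6.1406 mol/s
Reaction term: ξ·ΔH°_rxn = 6.1406 × -86.6 = -531.77 kJ/s
Sensible, feed 115→25 °C: -172.58 kJ/s
Outlet flows (mol/s): A 1.8189, B 6.1406
Sensible, products 25→96.2 °C: 123.85 kJ/s
Q = ΔH = -580.5 kJ/s = -580.5 kW
Heat removed = 34830 kJ/min

Q_out = 34800 kJ/min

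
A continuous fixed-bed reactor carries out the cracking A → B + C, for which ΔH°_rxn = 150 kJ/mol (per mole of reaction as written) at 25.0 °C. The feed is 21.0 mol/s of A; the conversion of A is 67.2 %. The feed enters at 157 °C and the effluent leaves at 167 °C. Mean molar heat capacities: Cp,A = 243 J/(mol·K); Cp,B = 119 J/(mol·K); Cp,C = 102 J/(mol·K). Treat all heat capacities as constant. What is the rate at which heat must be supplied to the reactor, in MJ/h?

Extent of reaction ξ = 0.672 × 21.0 = 14.112 mol/s
Reaction term: ξ·ΔH°_rxn = 14.112 × 150 = 2116.8 kJ/s
Sensible, feed 157→25 °C: -673.6 kJ/s
Outlet flows (mol/s): A 6.888, B 14.112, C 14.112
Sensible, products 25→167 °C: 680.54 kJ/s
Q = ΔH = 2123.7 kJ/s = 2123.7 kW
Heat supplied = 7645.5 MJ/h

Q_in = 7650 MJ/h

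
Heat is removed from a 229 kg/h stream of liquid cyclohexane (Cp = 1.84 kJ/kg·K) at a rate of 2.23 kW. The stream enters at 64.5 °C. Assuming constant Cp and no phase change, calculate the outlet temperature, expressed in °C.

T_out = 45.4 °C

Q = 2.23 kW = 8028 kJ/h
ΔT = Q/(ṁ·Cp) = 8028/(229×1.84) = 19.053 K
T_out = 64.5 − 19.053 = 45.447 °C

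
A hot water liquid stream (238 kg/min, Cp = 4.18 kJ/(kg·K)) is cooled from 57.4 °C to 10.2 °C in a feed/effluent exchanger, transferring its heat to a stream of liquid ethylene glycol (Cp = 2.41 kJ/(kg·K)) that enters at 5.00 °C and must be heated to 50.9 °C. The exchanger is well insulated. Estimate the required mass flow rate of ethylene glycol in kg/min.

Heat released by hot stream: Q = 238 × 4.18 × (57.4 − 10.2) = 46956 kJ/min
Energy balance on cold side (adiabatic exchanger): Q = ṁ_c·Cp_c·(T_c,out − T_c,in)
ṁ_c = 46956 / [2.41 × (50.9 − 5.00)] = 424.49 kg/min

ṁ_c = 424 kg/min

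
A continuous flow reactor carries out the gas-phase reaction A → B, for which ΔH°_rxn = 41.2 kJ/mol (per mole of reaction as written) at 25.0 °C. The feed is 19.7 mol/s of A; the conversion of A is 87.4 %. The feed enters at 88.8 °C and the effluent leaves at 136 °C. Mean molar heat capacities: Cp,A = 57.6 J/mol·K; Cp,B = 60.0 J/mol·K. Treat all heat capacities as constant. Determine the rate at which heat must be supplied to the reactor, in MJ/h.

Q_in = 2760 MJ/h

Extent of reaction ξ = 0.874 × 19.7 = 17.218 mol/s
Reaction term: ξ·ΔH°_rxn = 17.218 × 41.2 = 709.37 kJ/s
Sensible, feed 88.8→25 °C: -72.395 kJ/s
Outlet flows (mol/s): A 2.4822, B 17.218
Sensible, products 25→136 °C: 130.54 kJ/s
Q = ΔH = 767.52 kJ/s = 767.52 kW
Heat supplied = 2763.1 MJ/h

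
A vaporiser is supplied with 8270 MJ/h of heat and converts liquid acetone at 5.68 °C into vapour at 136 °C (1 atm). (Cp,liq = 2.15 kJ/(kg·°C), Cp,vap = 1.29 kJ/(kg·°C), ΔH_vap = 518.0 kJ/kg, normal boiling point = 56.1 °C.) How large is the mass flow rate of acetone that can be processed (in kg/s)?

Δh = 2.15×(56.1−5.68) + 518.0 + 1.29×(136−56.1) = 729.47 kJ/kg
Q = 8270 MJ/h = 2297.2 kJ/s = 2297.2 kJ/s
ṁ = Q/Δh = 2297.2 / 729.47 = 3.1491 kg/s

ṁ = 3.15 kg/s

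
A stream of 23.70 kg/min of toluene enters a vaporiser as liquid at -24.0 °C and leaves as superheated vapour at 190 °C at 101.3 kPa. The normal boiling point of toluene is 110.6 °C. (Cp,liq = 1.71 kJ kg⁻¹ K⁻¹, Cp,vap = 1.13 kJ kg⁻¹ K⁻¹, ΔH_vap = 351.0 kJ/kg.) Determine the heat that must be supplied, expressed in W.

liquid -24.0→110.6 °C: 230.17 kJ/kg
vaporisation at 110.6 °C: 351 kJ/kg
vapour 110.6→190 °C: 89.722 kJ/kg
Δh = 230.17 + 351 + 89.722 = 670.89 kJ/kg
Q = ṁ·Δh = 23.70 kg/min × 670.89 kJ/kg = 15900 kJ/min
|Q| = 265 kW = 265000 W

Q = 265000 W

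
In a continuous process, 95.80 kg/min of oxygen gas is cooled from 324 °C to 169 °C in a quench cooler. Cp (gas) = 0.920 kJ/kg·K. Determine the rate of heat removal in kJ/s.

Q = ṁ·Cp·ΔT = 95.80 × 0.920 × (169 − 324) = -13661 kJ/min
Converting: 13661 / 60 s = 227.68 kW

Q_c = 228 kJ/s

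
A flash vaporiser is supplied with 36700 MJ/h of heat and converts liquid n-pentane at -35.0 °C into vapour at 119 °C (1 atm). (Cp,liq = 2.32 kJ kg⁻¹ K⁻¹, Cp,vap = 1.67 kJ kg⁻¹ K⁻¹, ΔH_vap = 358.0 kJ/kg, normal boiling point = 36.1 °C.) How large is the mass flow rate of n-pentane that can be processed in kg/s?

ṁ = 15.4 kg/s

Δh = 2.32×(36.1−-35.0) + 358.0 + 1.67×(119−36.1) = 661.39 kJ/kg
Q = 36700 MJ/h = 10194 kJ/s = 10194 kJ/s
ṁ = Q/Δh = 10194 / 661.39 = 15.414 kg/s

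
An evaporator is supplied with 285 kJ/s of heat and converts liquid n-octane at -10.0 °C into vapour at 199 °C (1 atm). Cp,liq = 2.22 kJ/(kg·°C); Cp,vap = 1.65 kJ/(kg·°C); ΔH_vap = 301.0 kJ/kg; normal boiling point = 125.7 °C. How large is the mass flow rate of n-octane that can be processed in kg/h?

ṁ = 1420 kg/h

Δh = 2.22×(125.7−-10.0) + 301.0 + 1.65×(199−125.7) = 723.2 kJ/kg
Q = 285 kJ/s = 285 kJ/s = 1.026e+06 kJ/h
ṁ = Q/Δh = 1.026e+06 / 723.2 = 1418.7 kg/h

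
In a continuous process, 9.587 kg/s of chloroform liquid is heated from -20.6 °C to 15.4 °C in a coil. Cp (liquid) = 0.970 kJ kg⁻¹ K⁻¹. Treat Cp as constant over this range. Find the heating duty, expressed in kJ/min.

Q = ṁ·Cp·ΔT = 9.587 × 0.970 × (15.4 − -20.6) = 334.78 kJ/s
Heating duty = 20087 kJ/min

Q = 20100 kJ/min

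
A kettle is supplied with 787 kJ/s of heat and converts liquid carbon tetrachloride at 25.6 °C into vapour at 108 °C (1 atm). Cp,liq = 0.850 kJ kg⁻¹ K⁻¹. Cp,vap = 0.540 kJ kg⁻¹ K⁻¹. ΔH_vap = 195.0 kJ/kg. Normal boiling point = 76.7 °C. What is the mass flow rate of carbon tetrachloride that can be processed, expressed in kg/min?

ṁ = 185 kg/min

Δh = 0.850×(76.7−25.6) + 195.0 + 0.540×(108−76.7) = 255.34 kJ/kg
Q = 787 kJ/s = 787 kJ/s = 47220 kJ/min
ṁ = Q/Δh = 47220 / 255.34 = 184.93 kg/min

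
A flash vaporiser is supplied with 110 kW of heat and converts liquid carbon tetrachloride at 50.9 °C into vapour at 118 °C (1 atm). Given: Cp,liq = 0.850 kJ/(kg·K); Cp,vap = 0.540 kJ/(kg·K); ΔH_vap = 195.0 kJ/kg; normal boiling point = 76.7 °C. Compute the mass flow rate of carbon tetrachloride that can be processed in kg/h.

ṁ = 1660 kg/h

Δh = 0.850×(76.7−50.9) + 195.0 + 0.540×(118−76.7) = 239.23 kJ/kg
Q = 110 kW = 110 kJ/s = 396000 kJ/h
ṁ = Q/Δh = 396000 / 239.23 = 1655.3 kg/h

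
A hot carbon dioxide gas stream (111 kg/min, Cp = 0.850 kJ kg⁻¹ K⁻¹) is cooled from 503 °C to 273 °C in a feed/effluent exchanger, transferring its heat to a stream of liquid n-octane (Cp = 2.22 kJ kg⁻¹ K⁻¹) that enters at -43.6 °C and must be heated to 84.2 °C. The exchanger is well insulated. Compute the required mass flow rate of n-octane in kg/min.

Heat released by hot stream: Q = 111 × 0.850 × (503 − 273) = 21700 kJ/min
Energy balance on cold side (adiabatic exchanger): Q = ṁ_c·Cp_c·(T_c,out − T_c,in)
ṁ_c = 21700 / [2.22 × (84.2 − -43.6)] = 76.487 kg/min

ṁ_c = 76.5 kg/min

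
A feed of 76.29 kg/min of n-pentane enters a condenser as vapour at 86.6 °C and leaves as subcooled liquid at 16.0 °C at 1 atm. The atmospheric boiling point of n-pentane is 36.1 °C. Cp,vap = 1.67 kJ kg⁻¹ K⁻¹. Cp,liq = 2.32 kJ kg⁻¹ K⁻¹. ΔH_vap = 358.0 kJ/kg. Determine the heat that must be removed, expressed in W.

vapour 86.6→36.1 °C: -84.335 kJ/kg
condensation at 36.1 °C: -358 kJ/kg
liquid 36.1→16.0 °C: -46.632 kJ/kg
Δh = -84.335 + -358 + -46.632 = -488.97 kJ/kg
Q = ṁ·Δh = 76.29 kg/min × -488.97 kJ/kg = -37303 kJ/min
|Q| = 621.72 kW = 621720 W

Q_c = 622000 W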